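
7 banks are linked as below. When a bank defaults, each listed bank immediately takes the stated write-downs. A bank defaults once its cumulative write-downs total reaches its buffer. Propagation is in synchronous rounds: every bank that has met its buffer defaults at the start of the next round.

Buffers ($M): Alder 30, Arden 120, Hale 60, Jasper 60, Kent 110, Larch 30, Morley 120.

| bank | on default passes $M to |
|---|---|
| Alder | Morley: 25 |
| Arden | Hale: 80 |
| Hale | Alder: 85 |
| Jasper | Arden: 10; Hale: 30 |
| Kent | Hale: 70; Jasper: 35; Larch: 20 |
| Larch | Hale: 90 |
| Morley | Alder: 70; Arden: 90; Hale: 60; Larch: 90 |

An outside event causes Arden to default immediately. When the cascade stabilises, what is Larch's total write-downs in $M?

Round 1 — Arden defaults (initial).
  Hale: +80 → 80 ≥ 60
Round 2 — Hale defaults.
  Alder: +85 → 85 ≥ 30
Round 3 — Alder defaults.
  Morley: +25 → 25 < 120
No further defaults.

0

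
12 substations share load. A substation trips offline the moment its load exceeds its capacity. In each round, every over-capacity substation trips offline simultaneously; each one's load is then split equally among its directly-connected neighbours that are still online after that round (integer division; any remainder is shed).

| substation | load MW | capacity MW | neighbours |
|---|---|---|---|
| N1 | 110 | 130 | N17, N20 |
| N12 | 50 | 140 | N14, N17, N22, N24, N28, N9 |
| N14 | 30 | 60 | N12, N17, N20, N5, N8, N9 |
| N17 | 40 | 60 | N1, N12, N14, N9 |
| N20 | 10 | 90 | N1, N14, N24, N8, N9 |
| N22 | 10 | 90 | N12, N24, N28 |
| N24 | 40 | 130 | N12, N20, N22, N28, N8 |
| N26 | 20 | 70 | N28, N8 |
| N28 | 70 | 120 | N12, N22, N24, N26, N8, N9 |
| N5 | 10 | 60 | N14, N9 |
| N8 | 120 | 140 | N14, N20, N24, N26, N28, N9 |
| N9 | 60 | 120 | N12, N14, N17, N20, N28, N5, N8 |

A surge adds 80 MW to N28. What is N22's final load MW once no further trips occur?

Round 1 — N28 at 150 > 120. N28 trips offline.
  N28 sheds 150 MW to N12, N22, N24, N26, N8, N9: 25 each.
    N12: 50+25 = 75 ≤ 140
    N22: 10+25 = 35 ≤ 90
    N24: 40+25 = 65 ≤ 130
    N26: 20+25 = 45 ≤ 70
    N8: 120+25 = 145 > 140
    N9: 60+25 = 85 ≤ 120
Round 2 — N8 trips offline.
  N8 sheds 145 MW to N14, N20, N24, N26, N9: 29 each.
    N14: 30+29 = 59 ≤ 60
    N20: 10+29 = 39 ≤ 90
    N24: 65+29 = 94 ≤ 130
    N26: 45+29 = 74 > 70
    N9: 85+29 = 114 ≤ 120
Round 3 — N26 trips offline.
  N26 sheds 74 MW: no online neighbours, lost.
No further trips.

35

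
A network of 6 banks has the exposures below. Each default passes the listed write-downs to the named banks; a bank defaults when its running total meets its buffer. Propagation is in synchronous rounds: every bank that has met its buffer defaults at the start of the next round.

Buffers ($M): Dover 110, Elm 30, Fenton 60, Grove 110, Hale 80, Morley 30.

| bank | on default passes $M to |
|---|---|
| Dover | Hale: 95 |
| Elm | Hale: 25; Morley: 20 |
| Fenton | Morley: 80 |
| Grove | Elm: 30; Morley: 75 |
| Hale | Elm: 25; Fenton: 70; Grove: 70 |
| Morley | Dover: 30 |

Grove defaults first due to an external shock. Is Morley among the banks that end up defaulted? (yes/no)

Round 1 — Grove defaults (initial).
  Elm: +30 → 30 ≥ 30
  Morley: +75 → 75 ≥ 30
Round 2 — Elm, Morley default.
  Dover: +30 → 30 < 110
  Hale: +25 → 25 < 80
No further defaults.

yes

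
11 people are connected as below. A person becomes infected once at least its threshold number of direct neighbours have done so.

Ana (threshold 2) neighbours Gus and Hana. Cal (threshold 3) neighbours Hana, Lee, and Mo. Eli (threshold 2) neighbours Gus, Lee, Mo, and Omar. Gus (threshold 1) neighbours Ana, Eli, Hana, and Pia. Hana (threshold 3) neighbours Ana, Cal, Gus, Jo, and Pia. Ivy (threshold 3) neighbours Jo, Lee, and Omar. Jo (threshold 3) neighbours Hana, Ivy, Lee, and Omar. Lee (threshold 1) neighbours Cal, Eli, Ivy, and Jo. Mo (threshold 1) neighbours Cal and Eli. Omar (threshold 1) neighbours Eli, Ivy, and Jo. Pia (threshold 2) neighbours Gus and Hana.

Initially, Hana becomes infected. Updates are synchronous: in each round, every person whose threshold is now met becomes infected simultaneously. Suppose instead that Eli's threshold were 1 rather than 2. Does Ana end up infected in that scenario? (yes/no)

yes

With Eli's threshold at 1:
Round 1 — Hana becomes infected (initial).
Round 2 — checking thresholds:
  Ana: 1 of 2 neighbours < 2, not yet.
  Cal: 1 of 3 neighbours < 3, not yet.
  Gus: 1 of 4 neighbours ≥ 1, becomes infected.
  Jo: 1 of 4 neighbours < 3, not yet.
  Pia: 1 of 2 neighbours < 2, not yet.
Round 3 — checking thresholds:
  Ana: 2 of 2 neighbours ≥ 2, becomes infected.
  Cal: 1 of 3 neighbours < 3, not yet.
  Eli: 1 of 4 neighbours ≥ 1, becomes infected.
  Jo: 1 of 4 neighbours < 3, not yet.
  Pia: 2 of 2 neighbours ≥ 2, becomes infected.
Round 4 — checking thresholds:
  Cal: 1 of 3 neighbours < 3, not yet.
  Jo: 1 of 4 neighbours < 3, not yet.
  Lee: 1 of 4 neighbours ≥ 1, becomes infected.
  Mo: 1 of 2 neighbours ≥ 1, becomes infected.
  Omar: 1 of 3 neighbours ≥ 1, becomes infected.
Round 5 — checking thresholds:
  Cal: 3 of 3 neighbours ≥ 3, becomes infected.
  Ivy: 2 of 3 neighbours < 3, not yet.
  Jo: 3 of 4 neighbours ≥ 3, becomes infected.
Round 6 — checking thresholds:
  Ivy: 3 of 3 neighbours ≥ 3, becomes infected.
Round 7 — no new infections; cascade stops.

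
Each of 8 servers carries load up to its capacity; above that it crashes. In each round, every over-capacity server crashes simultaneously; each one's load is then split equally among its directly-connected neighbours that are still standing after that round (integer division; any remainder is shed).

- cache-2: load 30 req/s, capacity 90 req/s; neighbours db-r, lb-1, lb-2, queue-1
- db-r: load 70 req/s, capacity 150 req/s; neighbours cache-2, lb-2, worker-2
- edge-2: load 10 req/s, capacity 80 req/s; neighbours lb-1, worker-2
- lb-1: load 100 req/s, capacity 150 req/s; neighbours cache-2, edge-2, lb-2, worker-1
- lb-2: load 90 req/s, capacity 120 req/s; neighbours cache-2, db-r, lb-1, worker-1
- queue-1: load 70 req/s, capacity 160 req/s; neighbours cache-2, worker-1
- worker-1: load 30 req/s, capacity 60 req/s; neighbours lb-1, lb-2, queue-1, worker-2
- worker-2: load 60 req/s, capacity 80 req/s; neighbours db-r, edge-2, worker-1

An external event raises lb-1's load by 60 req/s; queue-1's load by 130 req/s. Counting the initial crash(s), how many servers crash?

Round 1 — lb-1 at 160 > 150; queue-1 at 200 > 160. lb-1, queue-1 crash.
  lb-1 sheds 160 req/s to cache-2, edge-2, lb-2, worker-1: 40 each.
    cache-2: 30+40 = 70 ≤ 90
    edge-2: 10+40 = 50 ≤ 80
    lb-2: 90+40 = 130 > 120
    worker-1: 30+40 = 70 > 60
  queue-1 sheds 200 req/s to cache-2, worker-1: 100 each.
    cache-2: 70+100 = 170 > 90
    worker-1: 70+100 = 170 > 60
Round 2 — cache-2, lb-2, worker-1 crash.
  cache-2 sheds 170 req/s to db-r: 170 each.
    db-r: 70+170 = 240 > 150
  lb-2 sheds 130 req/s to db-r: 130 each.
    db-r: 240+130 = 370 > 150
  worker-1 sheds 170 req/s to worker-2: 170 each.
    worker-2: 60+170 = 230 > 80
Round 3 — db-r, worker-2 crash.
  db-r sheds 370 req/s: no online neighbours, lost.
  worker-2 sheds 230 req/s to edge-2: 230 each.
    edge-2: 50+230 = 280 > 80
Round 4 — edge-2 crashes.
  edge-2 sheds 280 req/s: no online neighbours, lost.
No further crashes.

8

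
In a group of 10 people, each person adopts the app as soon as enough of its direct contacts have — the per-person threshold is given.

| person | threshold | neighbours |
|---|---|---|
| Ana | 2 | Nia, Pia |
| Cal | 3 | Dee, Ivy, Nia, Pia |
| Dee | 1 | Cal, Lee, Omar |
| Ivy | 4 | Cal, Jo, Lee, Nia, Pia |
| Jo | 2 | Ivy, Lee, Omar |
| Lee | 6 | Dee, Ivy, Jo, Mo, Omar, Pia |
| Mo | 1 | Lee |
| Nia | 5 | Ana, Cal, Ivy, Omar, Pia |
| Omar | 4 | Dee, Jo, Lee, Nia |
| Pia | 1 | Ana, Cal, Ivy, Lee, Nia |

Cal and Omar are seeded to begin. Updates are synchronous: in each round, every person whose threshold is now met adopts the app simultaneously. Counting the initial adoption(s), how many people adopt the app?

4

Round 1 — Cal, Omar adopt the app (initial).
Round 2 — checking thresholds:
  Dee: 2 of 3 neighbours ≥ 1, adopts the app.
  Ivy: 1 of 5 neighbours < 4, below threshold.
  Jo: 1 of 3 neighbours < 2, below threshold.
  Lee: 1 of 6 neighbours < 6, below threshold.
  Nia: 2 of 5 neighbours < 5, below threshold.
  Pia: 1 of 5 neighbours ≥ 1, adopts the app.
Round 3 — no new adoptions; cascade stops.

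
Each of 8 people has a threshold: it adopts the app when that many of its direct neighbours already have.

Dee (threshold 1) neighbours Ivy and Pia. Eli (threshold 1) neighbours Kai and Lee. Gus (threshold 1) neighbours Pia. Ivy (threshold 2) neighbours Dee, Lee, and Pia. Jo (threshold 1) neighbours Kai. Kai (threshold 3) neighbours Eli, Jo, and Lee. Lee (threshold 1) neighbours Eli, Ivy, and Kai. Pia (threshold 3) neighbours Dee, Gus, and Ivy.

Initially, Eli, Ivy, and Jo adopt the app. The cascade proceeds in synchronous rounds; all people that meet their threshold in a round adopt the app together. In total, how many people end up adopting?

Round 1 — Eli, Ivy, Jo adopt the app (initial).
Round 2 — checking thresholds:
  Dee: 1 of 2 neighbours ≥ 1, adopts the app.
  Kai: 2 of 3 neighbours < 3, not yet.
  Lee: 2 of 3 neighbours ≥ 1, adopts the app.
  Pia: 1 of 3 neighbours < 3, not yet.
Round 3 — checking thresholds:
  Kai: 3 of 3 neighbours ≥ 3, adopts the app.
  Pia: 2 of 3 neighbours < 3, not yet.
Round 4 — no new adoptions; cascade stops.

6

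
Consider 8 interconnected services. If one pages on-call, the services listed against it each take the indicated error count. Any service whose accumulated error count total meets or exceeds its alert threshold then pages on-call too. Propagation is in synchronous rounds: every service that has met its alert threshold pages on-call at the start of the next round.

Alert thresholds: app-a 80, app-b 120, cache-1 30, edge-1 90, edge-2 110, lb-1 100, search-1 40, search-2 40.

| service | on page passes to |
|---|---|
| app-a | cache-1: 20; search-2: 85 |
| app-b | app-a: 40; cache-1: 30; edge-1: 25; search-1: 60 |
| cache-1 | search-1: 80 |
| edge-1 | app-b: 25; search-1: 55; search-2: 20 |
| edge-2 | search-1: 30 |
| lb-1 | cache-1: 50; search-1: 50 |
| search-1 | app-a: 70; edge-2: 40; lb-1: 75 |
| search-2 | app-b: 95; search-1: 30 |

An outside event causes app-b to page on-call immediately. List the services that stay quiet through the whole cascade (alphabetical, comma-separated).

edge-1, edge-2, lb-1

Round 1 — app-b pages on-call (initial).
  app-a: +40 → 40 < 80
  cache-1: +30 → 30 ≥ 30
  edge-1: +25 → 25 < 90
  search-1: +60 → 60 ≥ 40
Round 2 — cache-1, search-1 page on-call.
  app-a: +70 → 110 ≥ 80
  edge-2: +40 → 40 < 110
  lb-1: +75 → 75 < 100
Round 3 — app-a pages on-call.
  search-2: +85 → 85 ≥ 40
Round 4 — search-2 pages on-call.
No further pages.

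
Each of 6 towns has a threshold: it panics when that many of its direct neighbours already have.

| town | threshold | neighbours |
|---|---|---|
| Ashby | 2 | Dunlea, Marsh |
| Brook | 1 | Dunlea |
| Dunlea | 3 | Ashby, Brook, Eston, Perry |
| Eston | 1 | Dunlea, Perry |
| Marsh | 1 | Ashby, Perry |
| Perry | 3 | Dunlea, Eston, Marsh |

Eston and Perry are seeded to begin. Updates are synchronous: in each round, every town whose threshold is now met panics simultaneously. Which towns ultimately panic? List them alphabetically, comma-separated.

Eston, Marsh, Perry

Round 1 — Eston, Perry panic (initial).
Round 2 — checking thresholds:
  Dunlea: 2 of 4 neighbours < 3, not yet.
  Marsh: 1 of 2 neighbours ≥ 1, panics.
Round 3 — no new panics; cascade stops.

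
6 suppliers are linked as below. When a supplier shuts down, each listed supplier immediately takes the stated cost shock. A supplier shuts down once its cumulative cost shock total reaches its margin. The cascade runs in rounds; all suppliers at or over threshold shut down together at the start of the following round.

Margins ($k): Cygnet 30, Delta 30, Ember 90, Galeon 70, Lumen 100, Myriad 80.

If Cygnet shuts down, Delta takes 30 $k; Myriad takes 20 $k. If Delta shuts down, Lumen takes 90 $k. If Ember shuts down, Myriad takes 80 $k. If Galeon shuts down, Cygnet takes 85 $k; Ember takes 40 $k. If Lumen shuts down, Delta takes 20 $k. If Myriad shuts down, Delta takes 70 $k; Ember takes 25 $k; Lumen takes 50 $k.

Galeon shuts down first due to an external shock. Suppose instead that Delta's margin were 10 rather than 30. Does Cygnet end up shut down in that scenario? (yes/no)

With Delta's margin at 10:
Round 1 — Galeon shuts down (initial).
  Cygnet: +85 → 85 ≥ 30
  Ember: +40 → 40 < 90
Round 2 — Cygnet shuts down.
  Delta: +30 → 30 ≥ 10
  Myriad: +20 → 20 < 80
Round 3 — Delta shuts down.
  Lumen: +90 → 90 < 100
No further shutdowns.

yes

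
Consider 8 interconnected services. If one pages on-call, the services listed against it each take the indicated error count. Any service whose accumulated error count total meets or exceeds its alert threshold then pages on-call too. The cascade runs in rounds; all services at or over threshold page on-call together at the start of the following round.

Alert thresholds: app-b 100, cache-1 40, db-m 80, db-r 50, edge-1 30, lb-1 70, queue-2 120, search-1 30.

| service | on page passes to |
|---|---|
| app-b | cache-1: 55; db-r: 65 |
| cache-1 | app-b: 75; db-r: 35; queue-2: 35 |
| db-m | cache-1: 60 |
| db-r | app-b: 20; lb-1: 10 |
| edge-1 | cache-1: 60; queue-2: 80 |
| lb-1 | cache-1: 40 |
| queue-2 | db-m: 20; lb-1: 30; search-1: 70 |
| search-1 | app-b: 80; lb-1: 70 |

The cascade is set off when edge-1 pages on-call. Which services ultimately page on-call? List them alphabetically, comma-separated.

cache-1, edge-1

Round 1 — edge-1 pages on-call (initial).
  cache-1: +60 → 60 ≥ 40
  queue-2: +80 → 80 < 120
Round 2 — cache-1 pages on-call.
  app-b: +75 → 75 < 100
  db-r: +35 → 35 < 50
  queue-2: +35 → 115 < 120
No further pages.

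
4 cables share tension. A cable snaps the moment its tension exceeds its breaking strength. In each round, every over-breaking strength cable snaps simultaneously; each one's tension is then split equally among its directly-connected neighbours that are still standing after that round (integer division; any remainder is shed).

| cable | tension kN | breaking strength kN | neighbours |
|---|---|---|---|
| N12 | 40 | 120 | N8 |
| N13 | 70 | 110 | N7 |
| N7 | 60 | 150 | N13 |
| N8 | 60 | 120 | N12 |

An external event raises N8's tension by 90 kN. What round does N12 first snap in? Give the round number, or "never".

Round 1 — N8 at 150 > 120. N8 snaps.
  N8 sheds 150 kN to N12: 150 each.
    N12: 40+150 = 190 > 120
Round 2 — N12 snaps.
  N12 sheds 190 kN: no online neighbours, lost.
No further breaks.

2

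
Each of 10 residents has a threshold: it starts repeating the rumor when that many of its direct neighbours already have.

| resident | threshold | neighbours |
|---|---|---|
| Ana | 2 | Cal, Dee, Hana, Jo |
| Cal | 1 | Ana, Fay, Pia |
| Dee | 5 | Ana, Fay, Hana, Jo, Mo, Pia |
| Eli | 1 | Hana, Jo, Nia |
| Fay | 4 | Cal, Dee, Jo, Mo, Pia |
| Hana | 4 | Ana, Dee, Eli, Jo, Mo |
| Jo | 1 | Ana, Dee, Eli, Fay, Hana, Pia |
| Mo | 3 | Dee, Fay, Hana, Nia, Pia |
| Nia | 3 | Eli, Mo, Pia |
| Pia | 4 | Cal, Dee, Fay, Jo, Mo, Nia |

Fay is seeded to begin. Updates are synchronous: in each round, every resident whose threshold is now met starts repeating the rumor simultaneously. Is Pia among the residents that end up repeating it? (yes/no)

Round 1 — Fay starts repeating the rumor (initial).
Round 2 — checking thresholds:
  Cal: 1 of 3 neighbours ≥ 1, starts repeating the rumor.
  Dee: 1 of 6 neighbours < 5, below threshold.
  Jo: 1 of 6 neighbours ≥ 1, starts repeating the rumor.
  Mo: 1 of 5 neighbours < 3, below threshold.
  Pia: 1 of 6 neighbours < 4, below threshold.
Round 3 — checking thresholds:
  Ana: 2 of 4 neighbours ≥ 2, starts repeating the rumor.
  Dee: 2 of 6 neighbours < 5, below threshold.
  Eli: 1 of 3 neighbours ≥ 1, starts repeating the rumor.
  Hana: 1 of 5 neighbours < 4, below threshold.
  Mo: 1 of 5 neighbours < 3, below threshold.
  Pia: 3 of 6 neighbours < 4, below threshold.
Round 4 — no new spreads; cascade stops.

no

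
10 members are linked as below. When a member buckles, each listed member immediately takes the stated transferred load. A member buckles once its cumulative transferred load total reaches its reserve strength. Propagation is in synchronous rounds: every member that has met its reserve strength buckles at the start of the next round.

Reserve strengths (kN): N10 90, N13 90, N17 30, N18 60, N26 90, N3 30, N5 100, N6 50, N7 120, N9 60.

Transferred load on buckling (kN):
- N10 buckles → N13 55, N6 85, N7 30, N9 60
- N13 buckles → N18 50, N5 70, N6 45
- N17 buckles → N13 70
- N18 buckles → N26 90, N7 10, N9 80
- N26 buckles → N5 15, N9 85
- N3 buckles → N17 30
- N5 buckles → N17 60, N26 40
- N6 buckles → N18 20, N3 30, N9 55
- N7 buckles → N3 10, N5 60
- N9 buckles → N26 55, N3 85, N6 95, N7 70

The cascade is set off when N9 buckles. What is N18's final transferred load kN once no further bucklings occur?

Round 1 — N9 buckles (initial).
  N26: +55 → 55 < 90
  N3: +85 → 85 ≥ 30
  N6: +95 → 95 ≥ 50
  N7: +70 → 70 < 120
Round 2 — N3, N6 buckle.
  N17: +30 → 30 ≥ 30
  N18: +20 → 20 < 60
Round 3 — N17 buckles.
  N13: +70 → 70 < 90
No further bucklings.

20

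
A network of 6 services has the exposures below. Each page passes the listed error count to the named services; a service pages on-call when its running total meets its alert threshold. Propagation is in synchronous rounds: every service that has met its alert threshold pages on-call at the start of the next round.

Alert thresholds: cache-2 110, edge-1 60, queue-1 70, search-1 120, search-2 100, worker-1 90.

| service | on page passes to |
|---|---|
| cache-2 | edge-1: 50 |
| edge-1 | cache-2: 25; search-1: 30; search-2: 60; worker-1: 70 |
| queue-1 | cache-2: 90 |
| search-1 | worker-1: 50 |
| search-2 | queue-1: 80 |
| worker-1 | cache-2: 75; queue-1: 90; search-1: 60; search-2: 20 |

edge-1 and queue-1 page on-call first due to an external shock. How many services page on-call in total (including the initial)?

Round 1 — edge-1, queue-1 page on-call (initial).
  cache-2: +25+90 → 115 ≥ 110
  search-1: +30 → 30 < 120
  search-2: +60 → 60 < 100
  worker-1: +70 → 70 < 90
Round 2 — cache-2 pages on-call.
No further pages.

3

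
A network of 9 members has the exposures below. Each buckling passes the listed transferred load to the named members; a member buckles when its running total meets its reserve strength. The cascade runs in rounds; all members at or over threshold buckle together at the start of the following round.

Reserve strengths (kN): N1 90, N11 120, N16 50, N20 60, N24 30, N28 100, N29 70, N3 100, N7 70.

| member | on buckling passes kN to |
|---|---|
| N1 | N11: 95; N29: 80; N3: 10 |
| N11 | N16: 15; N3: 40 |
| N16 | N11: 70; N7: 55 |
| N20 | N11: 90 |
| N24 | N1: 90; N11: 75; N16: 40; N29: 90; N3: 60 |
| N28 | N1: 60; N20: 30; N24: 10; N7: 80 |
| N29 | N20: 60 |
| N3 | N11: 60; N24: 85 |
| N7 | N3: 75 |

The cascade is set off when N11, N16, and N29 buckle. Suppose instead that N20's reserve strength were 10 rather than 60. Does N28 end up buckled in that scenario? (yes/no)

With N20's reserve strength at 10:
Round 1 — N11, N16, N29 buckle (initial).
  N20: +60 → 60 ≥ 10
  N3: +40 → 40 < 100
  N7: +55 → 55 < 70
Round 2 — N20 buckles.
No further bucklings.

no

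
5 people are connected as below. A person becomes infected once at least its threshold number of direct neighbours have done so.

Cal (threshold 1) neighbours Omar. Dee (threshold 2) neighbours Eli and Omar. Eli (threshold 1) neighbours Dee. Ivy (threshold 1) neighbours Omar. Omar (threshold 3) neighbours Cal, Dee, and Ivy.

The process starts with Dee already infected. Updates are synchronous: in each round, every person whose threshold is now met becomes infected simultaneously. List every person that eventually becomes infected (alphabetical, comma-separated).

Round 1 — Dee becomes infected (initial).
Round 2 — checking thresholds:
  Eli: 1 of 1 neighbours ≥ 1, becomes infected.
  Omar: 1 of 3 neighbours < 3, below threshold.
Round 3 — no new infections; cascade stops.

Dee, Eli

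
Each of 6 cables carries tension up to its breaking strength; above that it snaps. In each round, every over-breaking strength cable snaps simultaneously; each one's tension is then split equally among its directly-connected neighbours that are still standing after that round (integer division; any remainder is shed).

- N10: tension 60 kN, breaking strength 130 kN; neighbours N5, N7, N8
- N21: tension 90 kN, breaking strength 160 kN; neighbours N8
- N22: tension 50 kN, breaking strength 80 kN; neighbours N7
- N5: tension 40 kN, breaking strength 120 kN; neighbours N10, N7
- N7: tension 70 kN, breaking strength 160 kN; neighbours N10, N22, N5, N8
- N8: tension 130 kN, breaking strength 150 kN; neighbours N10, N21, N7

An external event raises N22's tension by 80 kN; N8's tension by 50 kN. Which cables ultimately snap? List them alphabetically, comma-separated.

Round 1 — N22 at 130 > 80; N8 at 180 > 150. N22, N8 snap.
  N22 sheds 130 kN to N7: 130 each.
    N7: 70+130 = 200 > 160
  N8 sheds 180 kN to N10, N21, N7: 60 each.
    N10: 60+60 = 120 ≤ 130
    N21: 90+60 = 150 ≤ 160
    N7: 200+60 = 260 > 160
Round 2 — N7 snaps.
  N7 sheds 260 kN to N10, N5: 130 each.
    N10: 120+130 = 250 > 130
    N5: 40+130 = 170 > 120
Round 3 — N10, N5 snap.
  N10 sheds 250 kN: no online neighbours, lost.
  N5 sheds 170 kN: no online neighbours, lost.
No further breaks.

N10, N22, N5, N7, N8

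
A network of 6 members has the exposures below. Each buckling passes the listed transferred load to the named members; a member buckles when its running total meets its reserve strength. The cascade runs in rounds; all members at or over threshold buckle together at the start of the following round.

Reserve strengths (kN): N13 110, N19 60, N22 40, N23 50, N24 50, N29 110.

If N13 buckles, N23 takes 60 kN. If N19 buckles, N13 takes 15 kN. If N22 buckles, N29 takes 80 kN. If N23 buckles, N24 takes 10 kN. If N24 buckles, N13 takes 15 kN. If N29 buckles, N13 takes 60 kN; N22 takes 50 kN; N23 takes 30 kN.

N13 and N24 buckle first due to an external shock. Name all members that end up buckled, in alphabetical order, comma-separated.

Round 1 — N13, N24 buckle (initial).
  N23: +60 → 60 ≥ 50
Round 2 — N23 buckles.
No further bucklings.

N13, N23, N24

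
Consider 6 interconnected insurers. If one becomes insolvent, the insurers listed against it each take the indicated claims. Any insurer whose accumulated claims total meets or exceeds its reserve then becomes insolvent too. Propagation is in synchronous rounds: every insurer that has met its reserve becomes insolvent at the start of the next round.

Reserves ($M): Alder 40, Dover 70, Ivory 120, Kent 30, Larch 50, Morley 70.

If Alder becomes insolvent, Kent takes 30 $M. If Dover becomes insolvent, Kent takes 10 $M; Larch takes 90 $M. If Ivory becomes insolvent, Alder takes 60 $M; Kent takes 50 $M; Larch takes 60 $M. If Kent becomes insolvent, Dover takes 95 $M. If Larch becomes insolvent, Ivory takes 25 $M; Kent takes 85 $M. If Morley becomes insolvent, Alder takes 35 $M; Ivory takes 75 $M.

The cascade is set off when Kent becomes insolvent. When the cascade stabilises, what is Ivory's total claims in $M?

25

Round 1 — Kent becomes insolvent (initial).
  Dover: +95 → 95 ≥ 70
Round 2 — Dover becomes insolvent.
  Larch: +90 → 90 ≥ 50
Round 3 — Larch becomes insolvent.
  Ivory: +25 → 25 < 120
No further insolvencies.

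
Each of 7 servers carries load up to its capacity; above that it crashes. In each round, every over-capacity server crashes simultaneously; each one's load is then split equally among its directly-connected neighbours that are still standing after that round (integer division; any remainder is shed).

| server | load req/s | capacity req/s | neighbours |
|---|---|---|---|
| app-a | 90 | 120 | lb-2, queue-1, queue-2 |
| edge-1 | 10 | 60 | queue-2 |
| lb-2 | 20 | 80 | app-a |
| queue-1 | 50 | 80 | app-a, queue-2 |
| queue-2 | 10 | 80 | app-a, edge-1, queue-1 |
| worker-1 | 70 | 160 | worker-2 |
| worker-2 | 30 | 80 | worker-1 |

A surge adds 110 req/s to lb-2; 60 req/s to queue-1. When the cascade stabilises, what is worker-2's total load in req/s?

30

Round 1 — lb-2 at 130 > 80; queue-1 at 110 > 80. lb-2, queue-1 crash.
  lb-2 sheds 130 req/s to app-a: 130 each.
    app-a: 90+130 = 220 > 120
  queue-1 sheds 110 req/s to app-a, queue-2: 55 each.
    app-a: 220+55 = 275 > 120
    queue-2: 10+55 = 65 ≤ 80
Round 2 — app-a crashes.
  app-a sheds 275 req/s to queue-2: 275 each.
    queue-2: 65+275 = 340 > 80
Round 3 — queue-2 crashes.
  queue-2 sheds 340 req/s to edge-1: 340 each.
    edge-1: 10+340 = 350 > 60
Round 4 — edge-1 crashes.
  edge-1 sheds 350 req/s: no online neighbours, lost.
No further crashes.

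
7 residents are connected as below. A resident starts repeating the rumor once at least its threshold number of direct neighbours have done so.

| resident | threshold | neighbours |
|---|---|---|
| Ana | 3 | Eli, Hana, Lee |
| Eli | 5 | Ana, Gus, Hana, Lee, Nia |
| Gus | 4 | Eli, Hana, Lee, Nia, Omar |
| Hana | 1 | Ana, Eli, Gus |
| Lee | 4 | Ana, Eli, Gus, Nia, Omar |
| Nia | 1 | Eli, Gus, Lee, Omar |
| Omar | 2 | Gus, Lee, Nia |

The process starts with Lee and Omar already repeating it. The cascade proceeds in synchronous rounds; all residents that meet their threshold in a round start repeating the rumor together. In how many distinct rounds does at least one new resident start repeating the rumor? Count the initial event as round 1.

Round 1 — Lee, Omar start repeating the rumor (initial).
Round 2 — checking thresholds:
  Ana: 1 of 3 neighbours < 3, not yet.
  Eli: 1 of 5 neighbours < 5, not yet.
  Gus: 2 of 5 neighbours < 4, not yet.
  Nia: 2 of 4 neighbours ≥ 1, starts repeating the rumor.
Round 3 — no new spreads; cascade stops.

2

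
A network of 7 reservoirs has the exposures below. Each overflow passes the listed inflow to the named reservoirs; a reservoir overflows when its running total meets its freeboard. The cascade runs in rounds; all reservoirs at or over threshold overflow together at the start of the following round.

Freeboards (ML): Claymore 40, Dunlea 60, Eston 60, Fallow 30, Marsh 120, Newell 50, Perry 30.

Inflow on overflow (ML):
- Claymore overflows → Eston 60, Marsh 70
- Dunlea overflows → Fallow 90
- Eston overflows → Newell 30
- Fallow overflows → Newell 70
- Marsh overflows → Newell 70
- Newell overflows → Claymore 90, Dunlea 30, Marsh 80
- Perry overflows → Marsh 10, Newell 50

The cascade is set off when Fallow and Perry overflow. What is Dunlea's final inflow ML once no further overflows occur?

Round 1 — Fallow, Perry overflow (initial).
  Marsh: +10 → 10 < 120
  Newell: +70+50 → 120 ≥ 50
Round 2 — Newell overflows.
  Claymore: +90 → 90 ≥ 40
  Dunlea: +30 → 30 < 60
  Marsh: +80 → 90 < 120
Round 3 — Claymore overflows.
  Eston: +60 → 60 ≥ 60
  Marsh: +70 → 160 ≥ 120
Round 4 — Eston, Marsh overflow.
No further overflows.

30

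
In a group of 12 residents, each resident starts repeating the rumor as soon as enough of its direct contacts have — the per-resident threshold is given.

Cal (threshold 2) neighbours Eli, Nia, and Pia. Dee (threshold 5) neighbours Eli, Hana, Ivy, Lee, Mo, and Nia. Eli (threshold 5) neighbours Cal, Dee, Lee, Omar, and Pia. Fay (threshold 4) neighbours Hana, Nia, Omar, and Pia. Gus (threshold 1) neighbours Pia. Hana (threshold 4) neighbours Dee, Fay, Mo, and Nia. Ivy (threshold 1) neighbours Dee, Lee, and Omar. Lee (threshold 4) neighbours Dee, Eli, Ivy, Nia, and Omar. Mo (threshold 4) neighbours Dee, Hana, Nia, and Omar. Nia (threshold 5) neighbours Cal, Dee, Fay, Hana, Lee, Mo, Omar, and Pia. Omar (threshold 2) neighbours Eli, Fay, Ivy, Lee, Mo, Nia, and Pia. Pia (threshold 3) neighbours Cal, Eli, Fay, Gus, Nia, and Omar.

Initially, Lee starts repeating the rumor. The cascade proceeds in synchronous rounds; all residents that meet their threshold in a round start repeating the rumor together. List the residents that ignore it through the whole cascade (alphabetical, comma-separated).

Cal, Dee, Eli, Fay, Gus, Hana, Mo, Nia, Pia

Round 1 — Lee starts repeating the rumor (initial).
Round 2 — checking thresholds:
  Dee: 1 of 6 neighbours < 5, below threshold.
  Eli: 1 of 5 neighbours < 5, below threshold.
  Ivy: 1 of 3 neighbours ≥ 1, starts repeating the rumor.
  Nia: 1 of 8 neighbours < 5, below threshold.
  Omar: 1 of 7 neighbours < 2, below threshold.
Round 3 — checking thresholds:
  Dee: 2 of 6 neighbours < 5, below threshold.
  Eli: 1 of 5 neighbours < 5, below threshold.
  Nia: 1 of 8 neighbours < 5, below threshold.
  Omar: 2 of 7 neighbours ≥ 2, starts repeating the rumor.
Round 4 — no new spreads; cascade stops.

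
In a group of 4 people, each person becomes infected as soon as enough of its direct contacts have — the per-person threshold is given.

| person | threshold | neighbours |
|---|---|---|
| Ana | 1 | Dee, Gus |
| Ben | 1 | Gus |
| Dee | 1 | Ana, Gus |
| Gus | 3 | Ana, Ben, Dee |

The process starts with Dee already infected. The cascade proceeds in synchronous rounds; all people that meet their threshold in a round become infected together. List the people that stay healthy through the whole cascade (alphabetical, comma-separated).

Round 1 — Dee becomes infected (initial).
Round 2 — checking thresholds:
  Ana: 1 of 2 neighbours ≥ 1, becomes infected.
  Gus: 1 of 3 neighbours < 3, holds.
Round 3 — no new infections; cascade stops.

Ben, Gus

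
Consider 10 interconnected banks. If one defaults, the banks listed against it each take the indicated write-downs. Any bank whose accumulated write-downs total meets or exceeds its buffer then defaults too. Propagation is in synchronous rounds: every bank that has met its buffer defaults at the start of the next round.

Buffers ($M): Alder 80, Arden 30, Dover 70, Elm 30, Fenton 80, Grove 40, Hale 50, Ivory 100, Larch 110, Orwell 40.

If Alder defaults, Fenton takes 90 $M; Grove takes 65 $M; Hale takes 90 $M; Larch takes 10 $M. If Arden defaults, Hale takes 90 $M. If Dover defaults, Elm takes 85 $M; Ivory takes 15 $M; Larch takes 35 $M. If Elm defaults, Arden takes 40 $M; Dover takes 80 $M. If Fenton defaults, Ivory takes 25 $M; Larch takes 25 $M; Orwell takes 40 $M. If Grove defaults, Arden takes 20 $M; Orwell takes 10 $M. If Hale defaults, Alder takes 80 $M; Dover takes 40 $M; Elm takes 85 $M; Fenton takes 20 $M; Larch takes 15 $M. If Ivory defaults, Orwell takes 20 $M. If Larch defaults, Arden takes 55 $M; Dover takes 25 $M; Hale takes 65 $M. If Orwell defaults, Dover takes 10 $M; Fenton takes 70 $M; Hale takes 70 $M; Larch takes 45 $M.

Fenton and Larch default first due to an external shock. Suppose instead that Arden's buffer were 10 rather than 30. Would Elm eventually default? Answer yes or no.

yes

With Arden's buffer at 10:
Round 1 — Fenton, Larch default (initial).
  Arden: +55 → 55 ≥ 10
  Dover: +25 → 25 < 70
  Hale: +65 → 65 ≥ 50
  Ivory: +25 → 25 < 100
  Orwell: +40 → 40 ≥ 40
Round 2 — Arden, Hale, Orwell default.
  Alder: +80 → 80 ≥ 80
  Dover: +40+10 → 75 ≥ 70
  Elm: +85 → 85 ≥ 30
Round 3 — Alder, Dover, Elm default.
  Grove: +65 → 65 ≥ 40
  Ivory: +15 → 40 < 100
Round 4 — Grove defaults.
No further defaults.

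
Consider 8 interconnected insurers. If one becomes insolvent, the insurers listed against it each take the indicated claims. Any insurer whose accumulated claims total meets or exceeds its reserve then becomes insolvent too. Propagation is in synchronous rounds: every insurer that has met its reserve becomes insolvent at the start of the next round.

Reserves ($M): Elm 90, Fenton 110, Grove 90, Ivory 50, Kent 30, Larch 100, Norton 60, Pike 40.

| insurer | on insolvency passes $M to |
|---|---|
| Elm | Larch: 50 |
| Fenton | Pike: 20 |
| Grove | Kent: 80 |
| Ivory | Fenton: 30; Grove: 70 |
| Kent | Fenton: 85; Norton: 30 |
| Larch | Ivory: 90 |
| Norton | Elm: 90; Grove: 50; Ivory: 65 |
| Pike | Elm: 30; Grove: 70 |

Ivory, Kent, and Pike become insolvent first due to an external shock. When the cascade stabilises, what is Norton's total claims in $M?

30

Round 1 — Ivory, Kent, Pike become insolvent (initial).
  Elm: +30 → 30 < 90
  Fenton: +30+85 → 115 ≥ 110
  Grove: +70+70 → 140 ≥ 90
  Norton: +30 → 30 < 60
Round 2 — Fenton, Grove become insolvent.
No further insolvencies.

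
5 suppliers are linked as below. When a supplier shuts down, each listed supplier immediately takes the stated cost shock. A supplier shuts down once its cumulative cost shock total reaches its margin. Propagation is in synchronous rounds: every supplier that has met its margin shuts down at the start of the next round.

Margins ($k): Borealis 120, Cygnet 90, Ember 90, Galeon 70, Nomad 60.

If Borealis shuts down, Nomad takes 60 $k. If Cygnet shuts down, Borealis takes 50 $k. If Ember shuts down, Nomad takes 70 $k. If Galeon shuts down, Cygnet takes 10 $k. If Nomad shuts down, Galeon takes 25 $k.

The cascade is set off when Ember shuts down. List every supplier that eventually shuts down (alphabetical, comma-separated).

Ember, Nomad

Round 1 — Ember shuts down (initial).
  Nomad: +70 → 70 ≥ 60
Round 2 — Nomad shuts down.
  Galeon: +25 → 25 < 70
No further shutdowns.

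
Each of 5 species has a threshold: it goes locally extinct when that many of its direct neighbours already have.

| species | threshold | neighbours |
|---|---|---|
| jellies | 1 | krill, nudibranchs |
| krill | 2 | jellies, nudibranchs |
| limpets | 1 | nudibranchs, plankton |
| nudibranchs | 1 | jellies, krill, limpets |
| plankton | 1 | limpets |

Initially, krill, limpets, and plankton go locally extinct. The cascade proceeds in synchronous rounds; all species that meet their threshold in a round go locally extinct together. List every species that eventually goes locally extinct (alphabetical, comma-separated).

jellies, krill, limpets, nudibranchs, plankton

Round 1 — krill, limpets, plankton go locally extinct (initial).
Round 2 — checking thresholds:
  jellies: 1 of 2 neighbours ≥ 1, goes locally extinct.
  nudibranchs: 2 of 3 neighbours ≥ 1, goes locally extinct.
Round 3 — no new extinctions; cascade stops.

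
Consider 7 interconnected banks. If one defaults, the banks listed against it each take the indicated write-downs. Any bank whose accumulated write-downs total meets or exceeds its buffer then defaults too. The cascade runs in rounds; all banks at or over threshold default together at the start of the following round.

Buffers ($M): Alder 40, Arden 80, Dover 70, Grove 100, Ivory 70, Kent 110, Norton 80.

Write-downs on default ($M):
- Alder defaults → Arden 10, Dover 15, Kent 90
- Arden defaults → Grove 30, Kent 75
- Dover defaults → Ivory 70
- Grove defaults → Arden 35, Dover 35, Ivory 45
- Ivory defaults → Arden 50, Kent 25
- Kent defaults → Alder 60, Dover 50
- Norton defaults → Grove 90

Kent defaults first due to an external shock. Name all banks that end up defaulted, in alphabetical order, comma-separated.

Round 1 — Kent defaults (initial).
  Alder: +60 → 60 ≥ 40
  Dover: +50 → 50 < 70
Round 2 — Alder defaults.
  Arden: +10 → 10 < 80
  Dover: +15 → 65 < 70
No further defaults.

Alder, Kent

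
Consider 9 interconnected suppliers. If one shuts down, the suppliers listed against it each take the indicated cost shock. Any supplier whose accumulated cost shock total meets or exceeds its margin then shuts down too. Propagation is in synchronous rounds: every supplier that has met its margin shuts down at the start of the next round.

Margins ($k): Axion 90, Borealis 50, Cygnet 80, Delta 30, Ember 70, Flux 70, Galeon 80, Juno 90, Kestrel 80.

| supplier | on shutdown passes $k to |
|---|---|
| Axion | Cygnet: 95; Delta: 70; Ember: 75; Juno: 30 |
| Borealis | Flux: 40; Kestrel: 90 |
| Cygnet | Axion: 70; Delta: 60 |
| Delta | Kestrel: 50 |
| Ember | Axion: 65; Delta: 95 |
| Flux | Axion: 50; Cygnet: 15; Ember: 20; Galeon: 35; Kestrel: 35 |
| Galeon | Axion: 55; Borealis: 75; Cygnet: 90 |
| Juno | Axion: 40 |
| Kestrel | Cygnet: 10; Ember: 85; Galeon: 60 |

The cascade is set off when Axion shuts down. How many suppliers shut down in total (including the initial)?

Round 1 — Axion shuts down (initial).
  Cygnet: +95 → 95 ≥ 80
  Delta: +70 → 70 ≥ 30
  Ember: +75 → 75 ≥ 70
  Juno: +30 → 30 < 90
Round 2 — Cygnet, Delta, Ember shut down.
  Kestrel: +50 → 50 < 80
No further shutdowns.

4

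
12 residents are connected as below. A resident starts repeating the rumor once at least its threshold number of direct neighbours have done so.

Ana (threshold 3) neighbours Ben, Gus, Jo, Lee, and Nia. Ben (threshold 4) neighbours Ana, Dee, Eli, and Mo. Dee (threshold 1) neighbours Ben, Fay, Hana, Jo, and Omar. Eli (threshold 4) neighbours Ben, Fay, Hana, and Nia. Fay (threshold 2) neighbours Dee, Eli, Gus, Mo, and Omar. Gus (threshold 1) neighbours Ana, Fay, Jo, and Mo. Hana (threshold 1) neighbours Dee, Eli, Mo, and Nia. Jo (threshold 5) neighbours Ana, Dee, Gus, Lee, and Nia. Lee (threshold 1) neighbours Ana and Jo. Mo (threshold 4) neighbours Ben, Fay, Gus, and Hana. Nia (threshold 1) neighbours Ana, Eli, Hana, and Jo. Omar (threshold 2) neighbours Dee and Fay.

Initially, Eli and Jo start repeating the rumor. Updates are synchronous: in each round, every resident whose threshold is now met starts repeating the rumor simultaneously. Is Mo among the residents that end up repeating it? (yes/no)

no

Round 1 — Eli, Jo start repeating the rumor (initial).
Round 2 — checking thresholds:
  Ana: 1 of 5 neighbours < 3, below threshold.
  Ben: 1 of 4 neighbours < 4, below threshold.
  Dee: 1 of 5 neighbours ≥ 1, starts repeating the rumor.
  Fay: 1 of 5 neighbours < 2, below threshold.
  Gus: 1 of 4 neighbours ≥ 1, starts repeating the rumor.
  Hana: 1 of 4 neighbours ≥ 1, starts repeating the rumor.
  Lee: 1 of 2 neighbours ≥ 1, starts repeating the rumor.
  Nia: 2 of 4 neighbours ≥ 1, starts repeating the rumor.
Round 3 — checking thresholds:
  Ana: 4 of 5 neighbours ≥ 3, starts repeating the rumor.
  Ben: 2 of 4 neighbours < 4, below threshold.
  Fay: 3 of 5 neighbours ≥ 2, starts repeating the rumor.
  Mo: 2 of 4 neighbours < 4, below threshold.
  Omar: 1 of 2 neighbours < 2, below threshold.
Round 4 — checking thresholds:
  Ben: 3 of 4 neighbours < 4, below threshold.
  Mo: 3 of 4 neighbours < 4, below threshold.
  Omar: 2 of 2 neighbours ≥ 2, starts repeating the rumor.
Round 5 — no new spreads; cascade stops.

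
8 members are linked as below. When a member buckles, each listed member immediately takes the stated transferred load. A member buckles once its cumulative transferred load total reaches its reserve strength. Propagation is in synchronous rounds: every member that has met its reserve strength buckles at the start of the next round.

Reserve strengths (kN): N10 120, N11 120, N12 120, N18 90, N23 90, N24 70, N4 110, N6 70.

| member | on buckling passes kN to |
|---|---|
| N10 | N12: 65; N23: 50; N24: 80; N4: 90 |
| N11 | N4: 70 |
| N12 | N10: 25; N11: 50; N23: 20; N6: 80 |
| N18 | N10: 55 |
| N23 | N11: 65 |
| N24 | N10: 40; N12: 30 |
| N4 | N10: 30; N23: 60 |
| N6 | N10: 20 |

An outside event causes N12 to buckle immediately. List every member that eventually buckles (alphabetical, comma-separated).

N12, N6

Round 1 — N12 buckles (initial).
  N10: +25 → 25 < 120
  N11: +50 → 50 < 120
  N23: +20 → 20 < 90
  N6: +80 → 80 ≥ 70
Round 2 — N6 buckles.
  N10: +20 → 45 < 120
No further bucklings.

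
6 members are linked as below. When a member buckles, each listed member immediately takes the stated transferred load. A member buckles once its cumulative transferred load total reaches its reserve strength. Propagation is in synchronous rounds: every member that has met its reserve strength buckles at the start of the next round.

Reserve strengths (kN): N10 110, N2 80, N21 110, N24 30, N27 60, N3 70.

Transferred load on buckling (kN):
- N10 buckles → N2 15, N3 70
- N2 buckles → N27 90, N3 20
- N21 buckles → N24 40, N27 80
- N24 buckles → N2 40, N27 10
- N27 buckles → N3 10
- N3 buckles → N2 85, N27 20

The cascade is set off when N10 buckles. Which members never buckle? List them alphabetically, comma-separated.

N21, N24

Round 1 — N10 buckles (initial).
  N2: +15 → 15 < 80
  N3: +70 → 70 ≥ 70
Round 2 — N3 buckles.
  N2: +85 → 100 ≥ 80
  N27: +20 → 20 < 60
Round 3 — N2 buckles.
  N27: +90 → 110 ≥ 60
Round 4 — N27 buckles.
No further bucklings.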